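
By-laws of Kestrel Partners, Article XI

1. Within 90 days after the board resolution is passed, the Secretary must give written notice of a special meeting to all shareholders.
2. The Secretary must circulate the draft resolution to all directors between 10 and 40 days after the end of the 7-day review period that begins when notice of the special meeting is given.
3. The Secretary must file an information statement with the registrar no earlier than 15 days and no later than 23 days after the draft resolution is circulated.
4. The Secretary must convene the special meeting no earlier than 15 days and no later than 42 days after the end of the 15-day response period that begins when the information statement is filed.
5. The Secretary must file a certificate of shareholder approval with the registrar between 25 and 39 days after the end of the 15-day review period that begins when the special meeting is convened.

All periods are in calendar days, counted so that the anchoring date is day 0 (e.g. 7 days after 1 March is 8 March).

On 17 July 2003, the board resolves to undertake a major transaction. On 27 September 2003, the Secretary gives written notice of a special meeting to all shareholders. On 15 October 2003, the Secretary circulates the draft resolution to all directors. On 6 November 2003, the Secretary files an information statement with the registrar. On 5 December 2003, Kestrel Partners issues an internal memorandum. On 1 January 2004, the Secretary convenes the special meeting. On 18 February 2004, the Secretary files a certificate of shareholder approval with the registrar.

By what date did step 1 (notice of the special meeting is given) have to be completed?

Step 1 runs from 17 July 2003, when the board resolution is passed. 90 days after 17 July 2003 is 15 October 2003.

15 October 2003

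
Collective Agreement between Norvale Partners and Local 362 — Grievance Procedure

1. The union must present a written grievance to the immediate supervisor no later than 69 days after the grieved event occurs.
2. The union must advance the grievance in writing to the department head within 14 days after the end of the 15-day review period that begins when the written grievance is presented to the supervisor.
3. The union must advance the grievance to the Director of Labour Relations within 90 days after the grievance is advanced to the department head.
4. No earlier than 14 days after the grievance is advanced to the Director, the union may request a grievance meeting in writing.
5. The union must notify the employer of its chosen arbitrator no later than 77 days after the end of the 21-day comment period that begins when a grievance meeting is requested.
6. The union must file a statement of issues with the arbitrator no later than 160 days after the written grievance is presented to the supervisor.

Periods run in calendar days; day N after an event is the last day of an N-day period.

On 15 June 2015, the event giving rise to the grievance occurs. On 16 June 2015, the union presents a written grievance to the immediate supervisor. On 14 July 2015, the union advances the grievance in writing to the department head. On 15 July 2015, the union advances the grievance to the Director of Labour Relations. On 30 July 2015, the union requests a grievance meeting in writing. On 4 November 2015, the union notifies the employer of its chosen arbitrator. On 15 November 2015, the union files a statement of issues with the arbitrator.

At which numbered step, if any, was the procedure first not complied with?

(1) due by 15 June 2015 + 69 days = 23 August 2015; completed 16 June 2015, before the deadline.
(2) due by 1 July 2015 + 14 days = 15 July 2015; 14 July 2015 is within that limit.
(3) due by 14 July 2015 + 90 days = 12 October 2015; completed 15 July 2015, before the deadline.
(4) permitted from 15 July 2015 + 14 days = 29 July 2015 onward; done 30 July 2015, after the minimum wait.
(5) due by 20 August 2015 + 77 days = 5 November 2015; completed 4 November 2015, before the deadline.
(6) due by 16 June 2015 + 160 days = 23 November 2015; done 15 November 2015 — timely.

None — every step was satisfied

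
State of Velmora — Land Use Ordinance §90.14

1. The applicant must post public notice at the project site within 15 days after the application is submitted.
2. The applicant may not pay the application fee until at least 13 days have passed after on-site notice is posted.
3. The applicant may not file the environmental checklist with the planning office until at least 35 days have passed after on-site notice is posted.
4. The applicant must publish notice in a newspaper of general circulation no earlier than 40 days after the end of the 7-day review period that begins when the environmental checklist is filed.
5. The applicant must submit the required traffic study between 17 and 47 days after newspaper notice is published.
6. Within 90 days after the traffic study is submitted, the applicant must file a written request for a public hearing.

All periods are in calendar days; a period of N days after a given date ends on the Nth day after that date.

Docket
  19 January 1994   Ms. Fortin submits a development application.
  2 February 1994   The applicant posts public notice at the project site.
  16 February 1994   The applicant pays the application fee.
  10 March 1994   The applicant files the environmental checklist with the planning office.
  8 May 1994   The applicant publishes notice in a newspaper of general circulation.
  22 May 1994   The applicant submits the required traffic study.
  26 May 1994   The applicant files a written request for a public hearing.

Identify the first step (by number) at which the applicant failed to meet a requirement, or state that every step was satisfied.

Step 5

Step 1: 15 days after 19 January 1994 (when the application is submitted) is 3 February 1994; done 2 February 1994 — timely.
Step 2: the earliest permitted date is 13 days after 2 February 1994 (when on-site notice is posted), i.e. 15 February 1994; done 16 February 1994 — permitted.
Step 3: the earliest permitted date is 35 days after 2 February 1994 (when on-site notice is posted), i.e. 9 March 1994; 10 March 1994 is on or after that date.
Step 4: the earliest permitted date is 40 days after 17 March 1994 (end of the 7-day review period, which began when the environmental checklist is filed on 10 March 1994), i.e. 26 April 1994; done 8 May 1994 — permitted.
Step 5: the window is 17–47 days after 8 May 1994 (when newspaper notice is published), so 25 May 1994 through 24 June 1994; done 22 May 1994 — 3 days before the window opened.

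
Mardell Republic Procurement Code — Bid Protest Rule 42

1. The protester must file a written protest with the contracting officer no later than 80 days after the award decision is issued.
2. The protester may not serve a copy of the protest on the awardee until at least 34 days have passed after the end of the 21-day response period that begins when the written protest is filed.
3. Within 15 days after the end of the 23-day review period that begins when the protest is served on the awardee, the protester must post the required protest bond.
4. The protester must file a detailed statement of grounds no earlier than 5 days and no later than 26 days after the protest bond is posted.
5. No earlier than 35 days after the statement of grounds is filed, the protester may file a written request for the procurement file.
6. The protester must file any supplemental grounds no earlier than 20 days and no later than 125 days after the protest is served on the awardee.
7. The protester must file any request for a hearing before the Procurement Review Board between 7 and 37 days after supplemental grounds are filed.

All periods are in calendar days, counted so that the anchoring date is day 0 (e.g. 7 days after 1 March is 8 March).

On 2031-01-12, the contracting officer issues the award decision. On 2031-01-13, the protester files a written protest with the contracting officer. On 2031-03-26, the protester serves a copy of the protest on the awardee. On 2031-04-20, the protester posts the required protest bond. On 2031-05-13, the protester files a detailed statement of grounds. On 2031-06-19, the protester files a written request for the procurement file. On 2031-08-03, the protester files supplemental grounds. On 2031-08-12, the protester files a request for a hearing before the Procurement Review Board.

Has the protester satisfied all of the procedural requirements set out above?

No

Step 1: 80 days after 2031-01-12 (when the award decision is issued) is 2031-04-02; done 2031-01-13 — timely.
Step 2: the earliest permitted date is 34 days after 2031-02-03 (end of the 21-day response period, which began when the written protest is filed on 2031-01-13), i.e. 2031-03-09; 2031-03-26 is on or after that date.
Step 3: 15 days after 2031-04-18 (end of the 23-day review period, which began when the protest is served on the awardee on 2031-03-26) is 2031-05-03; 2031-04-20 is within that limit.
Step 4: the window is 5–26 days after 2031-04-20 (when the protest bond is posted), so 2031-04-25 through 2031-05-16; 2031-05-13 falls inside that range.
Step 5: the earliest permitted date is 35 days after 2031-05-13 (when the statement of grounds is filed), i.e. 2031-06-17; done 2031-06-19, after the minimum wait.
Step 6: the window is 20–125 days after 2031-03-26 (when the protest is served on the awardee), so 2031-04-15 through 2031-07-29; done 2031-08-03 — 5 days after the window closed.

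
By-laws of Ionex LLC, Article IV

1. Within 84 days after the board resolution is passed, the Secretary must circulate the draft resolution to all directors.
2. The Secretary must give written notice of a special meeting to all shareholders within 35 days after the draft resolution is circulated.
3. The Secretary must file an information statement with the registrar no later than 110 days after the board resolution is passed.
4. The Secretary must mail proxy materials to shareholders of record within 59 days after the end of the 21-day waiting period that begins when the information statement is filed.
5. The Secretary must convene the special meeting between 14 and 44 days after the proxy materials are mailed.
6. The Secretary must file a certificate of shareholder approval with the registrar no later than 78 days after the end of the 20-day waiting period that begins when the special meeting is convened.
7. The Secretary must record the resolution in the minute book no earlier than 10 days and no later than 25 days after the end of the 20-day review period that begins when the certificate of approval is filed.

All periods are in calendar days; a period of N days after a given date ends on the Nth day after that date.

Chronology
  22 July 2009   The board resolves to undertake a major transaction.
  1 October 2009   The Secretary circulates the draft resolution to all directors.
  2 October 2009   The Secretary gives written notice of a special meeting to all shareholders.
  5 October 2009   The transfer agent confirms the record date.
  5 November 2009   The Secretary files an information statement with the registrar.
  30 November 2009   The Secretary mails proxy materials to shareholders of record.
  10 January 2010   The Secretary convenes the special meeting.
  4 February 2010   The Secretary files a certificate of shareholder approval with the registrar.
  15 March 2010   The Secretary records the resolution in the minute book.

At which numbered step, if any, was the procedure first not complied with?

Step 1: 84 days after 22 July 2009 (when the board resolution is passed) is 14 October 2009; completed 1 October 2009, before the deadline.
Step 2: 35 days after 1 October 2009 (when the draft resolution is circulated) is 5 November 2009; 2 October 2009 is within that limit.
Step 3: 110 days after 22 July 2009 (when the board resolution is passed) is 9 November 2009; 5 November 2009 is within that limit.
Step 4: 59 days after 26 November 2009 (end of the 21-day waiting period, which began when the information statement is filed on 5 November 2009) is 24 January 2010; 30 November 2009 is within that limit.
Step 5: the window is 14–44 days after 30 November 2009 (when the proxy materials are mailed), so 14 December 2009 through 13 January 2010; 10 January 2010 falls inside that range.
Step 6: 78 days after 30 January 2010 (end of the 20-day waiting period, which began when the special meeting is convened on 10 January 2010) is 18 April 2010; completed 4 February 2010, before the deadline.
Step 7: the window is 10–25 days after 24 February 2010 (end of the 20-day review period, which began when the certificate of approval is filed on 4 February 2010), so 6 March 2010 through 21 March 2010; done 15 March 2010, which is between those dates.

None — every step was satisfied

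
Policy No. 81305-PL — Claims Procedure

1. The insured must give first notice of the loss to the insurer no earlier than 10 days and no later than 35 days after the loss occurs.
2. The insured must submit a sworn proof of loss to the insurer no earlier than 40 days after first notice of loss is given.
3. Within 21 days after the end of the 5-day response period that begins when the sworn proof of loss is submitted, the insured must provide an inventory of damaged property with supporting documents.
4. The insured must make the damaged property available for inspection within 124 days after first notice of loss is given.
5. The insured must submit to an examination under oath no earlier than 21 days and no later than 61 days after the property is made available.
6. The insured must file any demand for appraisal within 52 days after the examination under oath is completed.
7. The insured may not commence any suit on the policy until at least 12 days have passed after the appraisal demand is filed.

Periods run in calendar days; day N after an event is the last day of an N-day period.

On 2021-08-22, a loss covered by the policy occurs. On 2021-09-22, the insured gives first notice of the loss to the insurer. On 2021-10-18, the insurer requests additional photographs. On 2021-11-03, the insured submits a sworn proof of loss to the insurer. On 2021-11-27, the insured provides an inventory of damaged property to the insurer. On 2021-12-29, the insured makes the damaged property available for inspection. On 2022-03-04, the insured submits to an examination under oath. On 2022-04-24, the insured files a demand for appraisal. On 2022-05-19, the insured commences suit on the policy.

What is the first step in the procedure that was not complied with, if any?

Step 5

(1) the permitted window runs from 2021-08-22 + 10 = 2021-09-01 to 2021-08-22 + 35 = 2021-09-26; done 2021-09-22, which is between those dates.
(2) permitted from 2021-09-22 + 40 days = 2021-11-01 onward; done 2021-11-03 — permitted.
(3) due by 2021-11-08 + 21 days = 2021-11-29; completed 2021-11-27, before the deadline.
(4) due by 2021-09-22 + 124 days = 2022-01-24; done 2021-12-29 — timely.
(5) the permitted window runs from 2021-12-29 + 21 = 2022-01-19 to 2021-12-29 + 61 = 2022-02-28; done 2022-03-04 — 4 days after the window closed.
No need to go further; step 5 was not satisfied.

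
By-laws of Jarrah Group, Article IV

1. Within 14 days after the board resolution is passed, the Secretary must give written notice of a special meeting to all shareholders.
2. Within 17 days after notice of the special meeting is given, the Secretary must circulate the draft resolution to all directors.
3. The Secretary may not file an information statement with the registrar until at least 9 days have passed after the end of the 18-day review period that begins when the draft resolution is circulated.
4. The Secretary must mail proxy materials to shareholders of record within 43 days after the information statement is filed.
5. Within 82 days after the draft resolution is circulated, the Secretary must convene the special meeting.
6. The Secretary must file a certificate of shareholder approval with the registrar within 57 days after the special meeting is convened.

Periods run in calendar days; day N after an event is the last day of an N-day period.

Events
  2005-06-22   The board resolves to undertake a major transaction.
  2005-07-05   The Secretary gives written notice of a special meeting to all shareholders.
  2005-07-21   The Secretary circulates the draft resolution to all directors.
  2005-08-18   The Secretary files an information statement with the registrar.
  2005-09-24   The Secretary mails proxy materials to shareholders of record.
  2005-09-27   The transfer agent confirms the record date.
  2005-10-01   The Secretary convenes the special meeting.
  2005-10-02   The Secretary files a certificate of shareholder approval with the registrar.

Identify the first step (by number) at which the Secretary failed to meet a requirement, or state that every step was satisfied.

None — every step was satisfied

(1) due by 2005-06-22 + 14 days = 2005-07-06; completed 2005-07-05, before the deadline.
(2) due by 2005-07-05 + 17 days = 2005-07-22; completed 2005-07-21, before the deadline.
(3) permitted from 2005-08-08 + 9 days = 2005-08-17 onward; done 2005-08-18, after the minimum wait.
(4) due by 2005-08-18 + 43 days = 2005-09-30; done 2005-09-24 — timely.
(5) due by 2005-07-21 + 82 days = 2005-10-11; 2005-10-01 is within that limit.
(6) due by 2005-10-01 + 57 days = 2005-11-27; 2005-10-02 is within that limit.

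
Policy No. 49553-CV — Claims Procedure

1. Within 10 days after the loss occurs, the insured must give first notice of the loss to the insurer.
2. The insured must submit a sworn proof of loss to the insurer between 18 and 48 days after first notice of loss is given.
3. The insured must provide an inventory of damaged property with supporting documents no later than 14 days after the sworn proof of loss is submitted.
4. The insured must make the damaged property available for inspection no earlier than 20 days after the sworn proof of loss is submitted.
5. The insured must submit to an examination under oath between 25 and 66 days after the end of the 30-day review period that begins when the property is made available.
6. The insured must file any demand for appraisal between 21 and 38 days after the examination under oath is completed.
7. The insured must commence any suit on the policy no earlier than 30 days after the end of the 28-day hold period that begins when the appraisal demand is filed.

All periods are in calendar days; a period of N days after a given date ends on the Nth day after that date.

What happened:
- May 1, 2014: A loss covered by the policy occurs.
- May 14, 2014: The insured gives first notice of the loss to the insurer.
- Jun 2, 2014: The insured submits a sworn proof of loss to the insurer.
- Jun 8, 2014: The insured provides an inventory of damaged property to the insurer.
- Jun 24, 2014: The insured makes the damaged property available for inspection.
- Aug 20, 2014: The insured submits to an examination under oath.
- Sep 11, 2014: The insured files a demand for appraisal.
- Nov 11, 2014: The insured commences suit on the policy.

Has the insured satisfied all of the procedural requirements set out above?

(1) due by May 1, 2014 + 10 days = May 11, 2014; not done until May 14, 2014, 3 days after the deadline.

No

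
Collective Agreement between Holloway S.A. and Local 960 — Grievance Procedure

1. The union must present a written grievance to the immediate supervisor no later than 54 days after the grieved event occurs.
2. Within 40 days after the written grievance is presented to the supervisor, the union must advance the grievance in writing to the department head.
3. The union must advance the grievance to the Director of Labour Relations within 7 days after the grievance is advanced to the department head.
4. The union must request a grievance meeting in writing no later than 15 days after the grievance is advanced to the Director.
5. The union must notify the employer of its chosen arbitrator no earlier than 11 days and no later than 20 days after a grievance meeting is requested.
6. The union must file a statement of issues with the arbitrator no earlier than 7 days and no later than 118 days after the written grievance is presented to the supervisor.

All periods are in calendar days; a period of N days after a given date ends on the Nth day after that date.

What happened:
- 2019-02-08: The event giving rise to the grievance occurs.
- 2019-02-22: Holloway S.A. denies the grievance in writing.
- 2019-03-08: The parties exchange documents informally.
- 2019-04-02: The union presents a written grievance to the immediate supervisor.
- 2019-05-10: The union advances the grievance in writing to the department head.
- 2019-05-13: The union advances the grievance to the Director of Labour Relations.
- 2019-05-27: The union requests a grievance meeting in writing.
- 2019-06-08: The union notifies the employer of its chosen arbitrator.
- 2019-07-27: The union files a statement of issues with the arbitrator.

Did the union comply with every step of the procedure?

Yes

Step 1: 54 days after 2019-02-08 (when the grieved event occurs) is 2019-04-03; done 2019-04-02 — timely.
Step 2: 40 days after 2019-04-02 (when the written grievance is presented to the supervisor) is 2019-05-12; 2019-05-10 is within that limit.
Step 3: 7 days after 2019-05-10 (when the grievance is advanced to the department head) is 2019-05-17; 2019-05-13 is within that limit.
Step 4: 15 days after 2019-05-13 (when the grievance is advanced to the Director) is 2019-05-28; completed 2019-05-27, before the deadline.
Step 5: the window is 11–20 days after 2019-05-27 (when a grievance meeting is requested), so 2019-06-07 through 2019-06-16; done 2019-06-08 — within the window.
Step 6: the window is 7–118 days after 2019-04-02 (when the written grievance is presented to the supervisor), so 2019-04-09 through 2019-07-29; done 2019-07-27, which is between those dates.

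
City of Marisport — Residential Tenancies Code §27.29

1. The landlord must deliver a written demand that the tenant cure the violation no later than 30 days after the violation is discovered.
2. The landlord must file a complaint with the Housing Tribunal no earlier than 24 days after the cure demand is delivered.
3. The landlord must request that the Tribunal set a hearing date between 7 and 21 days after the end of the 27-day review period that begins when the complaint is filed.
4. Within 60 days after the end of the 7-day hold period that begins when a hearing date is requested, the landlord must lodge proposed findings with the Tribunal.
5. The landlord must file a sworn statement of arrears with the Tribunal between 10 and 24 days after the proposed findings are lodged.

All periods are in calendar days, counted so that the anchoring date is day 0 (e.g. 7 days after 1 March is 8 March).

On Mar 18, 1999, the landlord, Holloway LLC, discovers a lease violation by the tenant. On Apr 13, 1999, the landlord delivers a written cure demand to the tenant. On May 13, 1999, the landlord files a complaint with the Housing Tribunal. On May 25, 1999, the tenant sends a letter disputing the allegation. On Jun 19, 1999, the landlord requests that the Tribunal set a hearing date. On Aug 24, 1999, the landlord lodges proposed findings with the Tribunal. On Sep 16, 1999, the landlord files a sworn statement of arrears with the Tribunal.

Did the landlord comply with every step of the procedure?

Yes

Step 1: 30 days after Mar 18, 1999 (when the violation is discovered) is Apr 17, 1999; completed Apr 13, 1999, before the deadline.
Step 2: the earliest permitted date is 24 days after Apr 13, 1999 (when the cure demand is delivered), i.e. May 7, 1999; May 13, 1999 is on or after that date.
Step 3: the window is 7–21 days after Jun 9, 1999 (end of the 27-day review period, which began when the complaint is filed on May 13, 1999), so Jun 16, 1999 through Jun 30, 1999; Jun 19, 1999 falls inside that range.
Step 4: 60 days after Jun 26, 1999 (end of the 7-day hold period, which began when a hearing date is requested on Jun 19, 1999) is Aug 25, 1999; Aug 24, 1999 is within that limit.
Step 5: the window is 10–24 days after Aug 24, 1999 (when the proposed findings are lodged), so Sep 3, 1999 through Sep 17, 1999; Sep 16, 1999 falls inside that range.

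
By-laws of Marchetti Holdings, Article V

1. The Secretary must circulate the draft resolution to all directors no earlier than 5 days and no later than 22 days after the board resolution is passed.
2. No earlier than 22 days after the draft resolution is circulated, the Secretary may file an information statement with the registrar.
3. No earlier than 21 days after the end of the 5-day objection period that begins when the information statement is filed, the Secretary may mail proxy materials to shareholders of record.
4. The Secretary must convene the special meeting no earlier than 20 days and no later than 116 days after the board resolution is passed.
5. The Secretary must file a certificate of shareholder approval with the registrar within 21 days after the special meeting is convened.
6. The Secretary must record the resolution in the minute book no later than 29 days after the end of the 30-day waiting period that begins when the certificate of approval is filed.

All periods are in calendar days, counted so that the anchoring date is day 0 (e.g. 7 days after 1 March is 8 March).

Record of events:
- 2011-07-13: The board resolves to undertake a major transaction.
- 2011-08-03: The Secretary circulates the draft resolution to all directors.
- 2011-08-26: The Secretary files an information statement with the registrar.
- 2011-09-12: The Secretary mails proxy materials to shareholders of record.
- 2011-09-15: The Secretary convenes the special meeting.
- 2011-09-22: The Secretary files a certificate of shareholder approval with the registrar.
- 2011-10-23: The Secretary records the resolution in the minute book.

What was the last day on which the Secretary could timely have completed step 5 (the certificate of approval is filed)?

2011-10-06

Step 5 runs from 2011-09-15, when the special meeting is convened. 21 days after 2011-09-15 is 2011-10-06.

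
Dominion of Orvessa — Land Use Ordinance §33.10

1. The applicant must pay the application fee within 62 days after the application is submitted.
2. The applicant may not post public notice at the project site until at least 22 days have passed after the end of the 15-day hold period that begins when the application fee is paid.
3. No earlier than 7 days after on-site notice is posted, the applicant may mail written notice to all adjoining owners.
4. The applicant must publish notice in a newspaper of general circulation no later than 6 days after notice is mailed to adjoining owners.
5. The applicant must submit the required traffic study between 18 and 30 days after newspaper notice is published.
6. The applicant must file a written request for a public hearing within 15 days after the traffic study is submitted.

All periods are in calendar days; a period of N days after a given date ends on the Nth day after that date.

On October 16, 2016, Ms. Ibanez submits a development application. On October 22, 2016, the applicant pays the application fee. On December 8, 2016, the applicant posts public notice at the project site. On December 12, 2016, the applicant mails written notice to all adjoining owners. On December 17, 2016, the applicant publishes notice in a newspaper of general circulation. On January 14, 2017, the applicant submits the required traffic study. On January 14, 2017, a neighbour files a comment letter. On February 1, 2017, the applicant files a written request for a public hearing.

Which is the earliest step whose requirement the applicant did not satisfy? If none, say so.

Step 3

(1) due by October 16, 2016 + 62 days = December 17, 2016; done October 22, 2016 — timely.
(2) permitted from November 6, 2016 + 22 days = November 28, 2016 onward; December 8, 2016 is on or after that date.
(3) permitted from December 8, 2016 + 7 days = December 15, 2016 onward; done December 12, 2016 — 3 days too early.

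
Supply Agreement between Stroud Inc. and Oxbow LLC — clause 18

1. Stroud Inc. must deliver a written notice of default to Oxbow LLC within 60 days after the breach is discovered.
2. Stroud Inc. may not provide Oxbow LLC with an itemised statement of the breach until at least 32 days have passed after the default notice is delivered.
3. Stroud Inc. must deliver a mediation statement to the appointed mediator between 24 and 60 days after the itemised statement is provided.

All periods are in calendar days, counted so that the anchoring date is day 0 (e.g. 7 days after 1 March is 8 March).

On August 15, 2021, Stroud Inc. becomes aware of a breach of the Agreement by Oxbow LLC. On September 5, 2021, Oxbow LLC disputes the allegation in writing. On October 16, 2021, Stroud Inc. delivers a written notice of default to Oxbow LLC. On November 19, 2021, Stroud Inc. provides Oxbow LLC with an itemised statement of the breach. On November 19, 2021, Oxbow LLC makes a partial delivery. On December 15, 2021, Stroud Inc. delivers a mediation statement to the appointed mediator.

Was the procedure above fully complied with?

Step 1 — counting 60 days from August 15, 2021 (when the breach is discovered) gives a deadline of October 14, 2021; not done until October 16, 2021, 2 days after the deadline.

No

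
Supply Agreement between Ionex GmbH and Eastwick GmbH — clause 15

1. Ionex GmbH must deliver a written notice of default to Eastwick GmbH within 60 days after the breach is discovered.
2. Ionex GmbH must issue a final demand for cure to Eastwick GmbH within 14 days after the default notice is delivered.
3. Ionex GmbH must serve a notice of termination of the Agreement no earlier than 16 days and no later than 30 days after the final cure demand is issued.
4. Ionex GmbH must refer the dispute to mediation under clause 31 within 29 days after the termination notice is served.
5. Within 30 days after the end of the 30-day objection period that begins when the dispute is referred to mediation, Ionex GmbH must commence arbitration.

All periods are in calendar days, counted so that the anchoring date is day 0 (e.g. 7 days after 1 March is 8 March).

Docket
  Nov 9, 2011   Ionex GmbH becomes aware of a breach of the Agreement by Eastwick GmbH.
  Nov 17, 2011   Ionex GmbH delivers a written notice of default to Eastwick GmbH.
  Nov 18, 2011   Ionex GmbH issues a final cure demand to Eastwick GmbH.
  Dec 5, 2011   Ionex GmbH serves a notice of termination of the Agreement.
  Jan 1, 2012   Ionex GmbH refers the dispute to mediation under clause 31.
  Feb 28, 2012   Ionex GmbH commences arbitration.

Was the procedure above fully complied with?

Step 1 — counting 60 days from Nov 9, 2011 (when the breach is discovered) gives a deadline of Jan 8, 2012; done Nov 17, 2011 — timely.
Step 2 — counting 14 days from Nov 17, 2011 (when the default notice is delivered) gives a deadline of Dec 1, 2011; done Nov 18, 2011 — timely.
Step 3 — 16 and 30 days from Nov 18, 2011 (when the final cure demand is issued) are Dec 4, 2011 and Dec 18, 2011 respectively; done Dec 5, 2011, which is between those dates.
Step 4 — counting 29 days from Dec 5, 2011 (when the termination notice is served) gives a deadline of Jan 3, 2012; completed Jan 1, 2012, before the deadline.
Step 5 — counting 30 days from Jan 31, 2012 (end of the 30-day objection period, which began when the dispute is referred to mediation on Jan 1, 2012) gives a deadline of Mar 1, 2012; completed Feb 28, 2012, before the deadline.

Yes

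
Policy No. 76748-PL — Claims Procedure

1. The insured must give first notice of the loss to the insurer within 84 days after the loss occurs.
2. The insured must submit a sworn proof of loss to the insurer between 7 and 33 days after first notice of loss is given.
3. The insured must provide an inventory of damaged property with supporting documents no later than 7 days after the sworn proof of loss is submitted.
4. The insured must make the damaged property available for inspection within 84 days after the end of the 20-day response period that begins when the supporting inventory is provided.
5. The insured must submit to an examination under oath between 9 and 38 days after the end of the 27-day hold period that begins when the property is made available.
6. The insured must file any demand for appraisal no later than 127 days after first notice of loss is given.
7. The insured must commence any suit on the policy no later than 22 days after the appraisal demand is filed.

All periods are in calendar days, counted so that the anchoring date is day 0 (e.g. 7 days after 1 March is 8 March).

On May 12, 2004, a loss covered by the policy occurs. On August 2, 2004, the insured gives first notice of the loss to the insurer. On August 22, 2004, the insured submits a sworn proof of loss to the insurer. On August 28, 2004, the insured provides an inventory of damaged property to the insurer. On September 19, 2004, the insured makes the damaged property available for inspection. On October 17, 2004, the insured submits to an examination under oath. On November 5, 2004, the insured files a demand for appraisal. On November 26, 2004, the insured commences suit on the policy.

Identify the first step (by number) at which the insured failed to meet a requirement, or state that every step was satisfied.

(1) due by May 12, 2004 + 84 days = August 4, 2004; completed August 2, 2004, before the deadline.
(2) the permitted window runs from August 2, 2004 + 7 = August 9, 2004 to August 2, 2004 + 33 = September 4, 2004; August 22, 2004 falls inside that range.
(3) due by August 22, 2004 + 7 days = August 29, 2004; August 28, 2004 is within that limit.
(4) due by September 17, 2004 + 84 days = December 10, 2004; completed September 19, 2004, before the deadline.
(5) the permitted window runs from October 16, 2004 + 9 = October 25, 2004 to October 16, 2004 + 38 = November 23, 2004; done October 17, 2004 — 8 days before the window opened.

Step 5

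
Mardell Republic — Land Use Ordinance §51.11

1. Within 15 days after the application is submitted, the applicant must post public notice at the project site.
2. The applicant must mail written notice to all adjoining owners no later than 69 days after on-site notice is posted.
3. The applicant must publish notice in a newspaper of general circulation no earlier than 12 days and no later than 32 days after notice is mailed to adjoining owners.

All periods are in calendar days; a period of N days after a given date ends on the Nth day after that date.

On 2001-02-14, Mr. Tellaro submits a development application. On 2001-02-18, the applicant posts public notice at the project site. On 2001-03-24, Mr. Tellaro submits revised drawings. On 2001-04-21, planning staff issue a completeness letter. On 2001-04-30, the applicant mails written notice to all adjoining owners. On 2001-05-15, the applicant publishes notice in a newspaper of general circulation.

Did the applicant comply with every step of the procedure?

No

Step 1: 15 days after 2001-02-14 (when the application is submitted) is 2001-03-01; done 2001-02-18 — timely.
Step 2: 69 days after 2001-02-18 (when on-site notice is posted) is 2001-04-28; 2001-04-30 misses that deadline by 2 days.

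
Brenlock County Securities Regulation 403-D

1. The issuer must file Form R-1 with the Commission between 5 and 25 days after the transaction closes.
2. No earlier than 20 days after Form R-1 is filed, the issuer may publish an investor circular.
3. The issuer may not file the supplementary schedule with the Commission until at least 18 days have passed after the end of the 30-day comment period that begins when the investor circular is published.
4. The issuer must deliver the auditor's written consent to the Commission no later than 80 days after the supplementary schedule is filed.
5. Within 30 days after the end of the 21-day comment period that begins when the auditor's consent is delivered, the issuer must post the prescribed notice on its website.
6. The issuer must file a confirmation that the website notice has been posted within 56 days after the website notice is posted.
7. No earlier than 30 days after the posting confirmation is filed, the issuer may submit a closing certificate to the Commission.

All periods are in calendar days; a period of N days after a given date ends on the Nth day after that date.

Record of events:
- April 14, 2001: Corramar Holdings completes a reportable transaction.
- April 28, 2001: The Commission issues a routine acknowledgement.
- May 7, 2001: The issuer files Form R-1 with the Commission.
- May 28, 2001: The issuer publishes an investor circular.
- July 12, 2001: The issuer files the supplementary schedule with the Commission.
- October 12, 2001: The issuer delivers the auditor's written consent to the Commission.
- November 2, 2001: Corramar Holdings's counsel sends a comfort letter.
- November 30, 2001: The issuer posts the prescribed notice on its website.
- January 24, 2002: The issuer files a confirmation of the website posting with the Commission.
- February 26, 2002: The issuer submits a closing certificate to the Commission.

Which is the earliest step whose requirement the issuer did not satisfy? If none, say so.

(1) the permitted window runs from April 14, 2001 + 5 = April 19, 2001 to April 14, 2001 + 25 = May 9, 2001; done May 7, 2001 — within the window.
(2) permitted from May 7, 2001 + 20 days = May 27, 2001 onward; May 28, 2001 is on or after that date.
(3) permitted from June 27, 2001 + 18 days = July 15, 2001 onward; done July 12, 2001 — 3 days too early.
No need to go further; step 3 was not satisfied.

Step 3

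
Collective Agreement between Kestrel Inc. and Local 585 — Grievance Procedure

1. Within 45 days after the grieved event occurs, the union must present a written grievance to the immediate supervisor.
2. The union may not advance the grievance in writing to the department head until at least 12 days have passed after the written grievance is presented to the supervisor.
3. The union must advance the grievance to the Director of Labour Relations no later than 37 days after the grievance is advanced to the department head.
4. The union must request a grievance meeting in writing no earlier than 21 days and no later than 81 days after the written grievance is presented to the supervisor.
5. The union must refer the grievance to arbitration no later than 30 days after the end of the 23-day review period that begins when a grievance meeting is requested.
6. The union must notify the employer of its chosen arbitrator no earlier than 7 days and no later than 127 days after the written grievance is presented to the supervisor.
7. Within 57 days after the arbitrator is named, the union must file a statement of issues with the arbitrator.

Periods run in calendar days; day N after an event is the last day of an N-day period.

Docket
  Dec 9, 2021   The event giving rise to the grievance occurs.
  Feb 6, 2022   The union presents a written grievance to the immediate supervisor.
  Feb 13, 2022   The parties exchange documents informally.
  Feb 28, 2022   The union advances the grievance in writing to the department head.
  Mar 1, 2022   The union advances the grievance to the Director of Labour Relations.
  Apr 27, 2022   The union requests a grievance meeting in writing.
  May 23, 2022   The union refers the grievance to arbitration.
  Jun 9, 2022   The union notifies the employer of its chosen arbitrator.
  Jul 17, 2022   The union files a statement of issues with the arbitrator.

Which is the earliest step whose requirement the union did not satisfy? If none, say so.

Step 1 — counting 45 days from Dec 9, 2021 (when the grieved event occurs) gives a deadline of Jan 23, 2022; done Feb 6, 2022 — 14 days late.
No need to go further; step 1 was not satisfied.

Step 1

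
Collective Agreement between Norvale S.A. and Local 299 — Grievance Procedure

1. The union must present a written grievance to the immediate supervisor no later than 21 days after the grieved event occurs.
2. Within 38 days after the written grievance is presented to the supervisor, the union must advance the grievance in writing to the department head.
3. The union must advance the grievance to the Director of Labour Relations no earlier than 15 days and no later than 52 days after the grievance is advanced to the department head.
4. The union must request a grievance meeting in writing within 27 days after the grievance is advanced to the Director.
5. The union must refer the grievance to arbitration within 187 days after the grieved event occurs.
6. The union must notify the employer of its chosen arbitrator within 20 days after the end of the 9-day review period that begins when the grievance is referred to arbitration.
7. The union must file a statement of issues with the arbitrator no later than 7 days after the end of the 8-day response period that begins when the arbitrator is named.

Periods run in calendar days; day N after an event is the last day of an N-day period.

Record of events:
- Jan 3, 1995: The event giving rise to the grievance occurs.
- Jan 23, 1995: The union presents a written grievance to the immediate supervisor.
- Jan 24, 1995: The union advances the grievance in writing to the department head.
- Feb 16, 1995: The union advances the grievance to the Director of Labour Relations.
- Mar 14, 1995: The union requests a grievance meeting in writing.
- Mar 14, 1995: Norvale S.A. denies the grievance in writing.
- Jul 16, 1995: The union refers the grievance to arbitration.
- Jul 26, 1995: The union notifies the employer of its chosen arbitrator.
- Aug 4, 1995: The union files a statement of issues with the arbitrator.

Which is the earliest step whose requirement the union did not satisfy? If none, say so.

Step 5

(1) due by Jan 3, 1995 + 21 days = Jan 24, 1995; Jan 23, 1995 is within that limit.
(2) due by Jan 23, 1995 + 38 days = Mar 2, 1995; done Jan 24, 1995 — timely.
(3) the permitted window runs from Jan 24, 1995 + 15 = Feb 8, 1995 to Jan 24, 1995 + 52 = Mar 17, 1995; done Feb 16, 1995, which is between those dates.
(4) due by Feb 16, 1995 + 27 days = Mar 15, 1995; Mar 14, 1995 is within that limit.
(5) due by Jan 3, 1995 + 187 days = Jul 9, 1995; done Jul 16, 1995 — 7 days late.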